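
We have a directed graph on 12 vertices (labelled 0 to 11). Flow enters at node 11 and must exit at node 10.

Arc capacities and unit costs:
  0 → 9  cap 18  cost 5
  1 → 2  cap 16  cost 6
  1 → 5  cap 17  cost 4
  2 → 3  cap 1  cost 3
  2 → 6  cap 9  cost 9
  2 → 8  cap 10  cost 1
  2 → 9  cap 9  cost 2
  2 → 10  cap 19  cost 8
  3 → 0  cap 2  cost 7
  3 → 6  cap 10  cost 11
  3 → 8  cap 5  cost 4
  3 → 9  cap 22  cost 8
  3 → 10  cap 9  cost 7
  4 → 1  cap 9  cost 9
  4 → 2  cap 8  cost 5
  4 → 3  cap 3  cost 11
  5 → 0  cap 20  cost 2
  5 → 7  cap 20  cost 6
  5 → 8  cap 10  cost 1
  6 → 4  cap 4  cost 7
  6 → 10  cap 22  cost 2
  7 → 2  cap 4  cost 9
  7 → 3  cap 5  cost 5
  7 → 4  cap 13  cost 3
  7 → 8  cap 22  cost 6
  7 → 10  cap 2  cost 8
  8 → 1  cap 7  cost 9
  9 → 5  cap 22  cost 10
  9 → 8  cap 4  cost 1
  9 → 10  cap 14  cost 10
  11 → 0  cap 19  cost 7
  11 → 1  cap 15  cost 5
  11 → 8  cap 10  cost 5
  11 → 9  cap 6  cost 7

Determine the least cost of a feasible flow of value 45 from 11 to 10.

shortest-cost path #1: 11→9→10 push 6 @ unit cost 17 (adds 102)
shortest-cost path #2: 11→1→2→10 push 15 @ unit cost 19 (adds 285)
shortest-cost path #3: 11→0→9→10 push 8 @ unit cost 22 (adds 176)
shortest-cost path #4: 11→8→1→2→10 push 1 @ unit cost 28 (adds 28)
shortest-cost path #5: 11→8→1→5→7→10 push 2 @ unit cost 32 (adds 64)
shortest-cost path #6: 11→8→1→5→7→3→10 push 4 @ unit cost 36 (adds 144)
shortest-cost path #7: 11→0→9→5→7→3→10 push 1 @ unit cost 40 (adds 40)
shortest-cost path #8: 11→0→9→5→7→4→2→10 push 3 @ unit cost 44 (adds 132)
shortest-cost path #9: 11→0→9→5→7→4→2→3→10 push 1 @ unit cost 46 (adds 46)
shortest-cost path #10: 11→0→9→5→7→4→2→6→10 push 4 @ unit cost 47 (adds 188)
total cost = 1205

Minimum cost for 45 units: 1205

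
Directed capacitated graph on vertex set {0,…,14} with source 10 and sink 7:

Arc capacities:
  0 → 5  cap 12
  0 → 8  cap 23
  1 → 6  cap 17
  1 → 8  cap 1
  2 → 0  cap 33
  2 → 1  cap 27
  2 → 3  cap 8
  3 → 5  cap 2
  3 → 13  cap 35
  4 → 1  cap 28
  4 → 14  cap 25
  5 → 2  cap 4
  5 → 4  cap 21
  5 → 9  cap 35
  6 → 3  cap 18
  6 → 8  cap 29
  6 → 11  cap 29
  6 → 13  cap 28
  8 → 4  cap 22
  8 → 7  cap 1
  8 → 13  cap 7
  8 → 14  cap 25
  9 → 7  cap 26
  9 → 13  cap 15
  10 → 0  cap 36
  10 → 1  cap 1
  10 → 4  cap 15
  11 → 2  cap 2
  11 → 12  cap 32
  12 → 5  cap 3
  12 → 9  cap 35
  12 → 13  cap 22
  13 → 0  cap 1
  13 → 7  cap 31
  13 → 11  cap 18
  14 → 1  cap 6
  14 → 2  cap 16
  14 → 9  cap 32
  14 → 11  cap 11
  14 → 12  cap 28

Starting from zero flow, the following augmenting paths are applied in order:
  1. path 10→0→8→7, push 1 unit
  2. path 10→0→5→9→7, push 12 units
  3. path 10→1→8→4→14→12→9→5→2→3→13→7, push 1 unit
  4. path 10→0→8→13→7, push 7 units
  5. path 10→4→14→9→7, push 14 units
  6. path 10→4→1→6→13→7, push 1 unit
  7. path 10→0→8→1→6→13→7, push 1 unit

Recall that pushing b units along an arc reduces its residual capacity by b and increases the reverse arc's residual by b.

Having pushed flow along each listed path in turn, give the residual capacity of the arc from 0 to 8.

after path 1 (10→0→8→7, push 1): res(0,8)=22
after path 2 (10→0→5→9→7, push 12): res(0,8)=22
after path 3 (10→1→8→4→14→12→9→5→2→3→13→7, push 1): res(0,8)=22
after path 4 (10→0→8→13→7, push 7): res(0,8)=15
after path 5 (10→4→14→9→7, push 14): res(0,8)=15
after path 6 (10→4→1→6→13→7, push 1): res(0,8)=15
after path 7 (10→0→8→1→6→13→7, push 1): res(0,8)=14

Residual capacity of (0,8): 14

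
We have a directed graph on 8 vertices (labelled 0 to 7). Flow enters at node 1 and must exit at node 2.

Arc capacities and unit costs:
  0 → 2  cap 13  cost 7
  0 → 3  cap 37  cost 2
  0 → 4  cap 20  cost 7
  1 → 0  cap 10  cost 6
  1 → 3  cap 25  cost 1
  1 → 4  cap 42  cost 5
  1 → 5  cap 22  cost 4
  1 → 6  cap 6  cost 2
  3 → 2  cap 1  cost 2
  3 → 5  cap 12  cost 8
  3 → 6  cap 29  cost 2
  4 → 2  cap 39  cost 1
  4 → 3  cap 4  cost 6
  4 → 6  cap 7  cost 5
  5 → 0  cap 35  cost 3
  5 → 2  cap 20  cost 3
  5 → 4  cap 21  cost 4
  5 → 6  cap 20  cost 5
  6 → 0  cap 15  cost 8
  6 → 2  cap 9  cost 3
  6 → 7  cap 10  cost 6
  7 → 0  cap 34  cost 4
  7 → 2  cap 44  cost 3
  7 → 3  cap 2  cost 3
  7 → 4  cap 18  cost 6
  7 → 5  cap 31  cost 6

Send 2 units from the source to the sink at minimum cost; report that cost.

Minimum cost for 2 units: 8

shortest-cost path #1: 1→3→2 push 1 @ unit cost 3 (adds 3)
shortest-cost path #2: 1→6→2 push 1 @ unit cost 5 (adds 5)
total cost = 8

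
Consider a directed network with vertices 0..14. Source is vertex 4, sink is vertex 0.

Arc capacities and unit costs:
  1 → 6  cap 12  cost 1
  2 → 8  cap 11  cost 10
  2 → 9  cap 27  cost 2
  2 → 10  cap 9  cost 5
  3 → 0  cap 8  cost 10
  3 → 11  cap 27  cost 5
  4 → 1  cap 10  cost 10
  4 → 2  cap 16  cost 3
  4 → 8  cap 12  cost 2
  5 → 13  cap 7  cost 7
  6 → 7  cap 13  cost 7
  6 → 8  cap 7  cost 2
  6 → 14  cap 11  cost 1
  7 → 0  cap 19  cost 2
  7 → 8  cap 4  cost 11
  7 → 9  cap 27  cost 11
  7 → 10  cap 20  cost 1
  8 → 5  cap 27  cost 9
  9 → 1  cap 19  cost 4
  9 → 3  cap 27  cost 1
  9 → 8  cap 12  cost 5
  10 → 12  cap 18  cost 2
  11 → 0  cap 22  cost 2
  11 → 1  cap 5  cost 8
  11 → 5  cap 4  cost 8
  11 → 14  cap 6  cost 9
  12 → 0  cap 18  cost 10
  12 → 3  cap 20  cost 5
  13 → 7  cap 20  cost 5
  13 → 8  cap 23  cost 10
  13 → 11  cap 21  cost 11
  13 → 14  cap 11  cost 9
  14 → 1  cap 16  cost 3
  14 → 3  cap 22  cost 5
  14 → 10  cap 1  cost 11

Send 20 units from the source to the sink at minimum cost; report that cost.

shortest-cost path #1: 4→2→9→3→11→0 push 16 @ unit cost 13 (adds 208)
shortest-cost path #2: 4→1→6→7→0 push 4 @ unit cost 20 (adds 80)
total cost = 288

Minimum cost for 20 units: 288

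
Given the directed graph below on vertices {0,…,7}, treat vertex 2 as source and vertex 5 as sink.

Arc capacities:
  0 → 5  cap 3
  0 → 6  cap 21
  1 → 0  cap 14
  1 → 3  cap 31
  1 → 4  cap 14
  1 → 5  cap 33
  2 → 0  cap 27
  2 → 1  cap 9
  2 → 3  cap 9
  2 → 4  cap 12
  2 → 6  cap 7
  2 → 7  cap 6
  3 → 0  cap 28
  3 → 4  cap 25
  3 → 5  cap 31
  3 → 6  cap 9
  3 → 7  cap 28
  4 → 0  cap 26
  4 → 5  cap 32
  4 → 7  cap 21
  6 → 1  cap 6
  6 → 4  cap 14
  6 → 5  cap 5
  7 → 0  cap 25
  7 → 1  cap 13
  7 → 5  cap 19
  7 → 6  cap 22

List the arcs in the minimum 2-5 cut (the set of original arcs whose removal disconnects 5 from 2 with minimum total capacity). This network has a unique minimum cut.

Min-cut arcs: {(0,5), (2,1), (2,3), (2,4), (2,7), (6,1), (6,4), (6,5)} (total capacity 64)

augment #1: 2→0→5 push 3
augment #2: 2→1→5 push 9
augment #3: 2→3→5 push 9
augment #4: 2→4→5 push 12
augment #5: 2→6→5 push 5
augment #6: 2→7→5 push 6
augment #7: 2→6→1→5 push 2
augment #8: 2→0→6→1→5 push 4
augment #9: 2→0→6→4→5 push 14
max flow = 64; residual-reachable set from 2 gives S-side
cut edges (S→T): {(0,5), (2,1), (2,3), (2,4), (2,7), (6,1), (6,4), (6,5)} total cap 64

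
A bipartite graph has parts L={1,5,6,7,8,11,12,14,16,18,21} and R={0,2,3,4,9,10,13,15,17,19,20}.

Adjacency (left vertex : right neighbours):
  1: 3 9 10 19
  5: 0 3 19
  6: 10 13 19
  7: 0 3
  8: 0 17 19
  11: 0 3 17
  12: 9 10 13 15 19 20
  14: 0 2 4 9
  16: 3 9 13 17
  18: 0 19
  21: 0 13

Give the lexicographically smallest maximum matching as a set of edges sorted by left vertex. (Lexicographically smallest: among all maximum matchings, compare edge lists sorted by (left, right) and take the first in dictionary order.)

Lex-smallest maximum matching: {(1,3), (5,0), (6,10), (8,17), (12,15), (14,2), (16,9), (18,19), (21,13)}

|M| = 9 (so the lex-smallest maximum matching has 9 edges)
process left vertices in ascending order; for each, take the smallest-labelled available neighbour that still permits 9 edges overall, or leave it unmatched if none does
lex-smallest matching: {1-3, 5-0, 6-10, 8-17, 12-15, 14-2, 16-9, 18-19, 21-13}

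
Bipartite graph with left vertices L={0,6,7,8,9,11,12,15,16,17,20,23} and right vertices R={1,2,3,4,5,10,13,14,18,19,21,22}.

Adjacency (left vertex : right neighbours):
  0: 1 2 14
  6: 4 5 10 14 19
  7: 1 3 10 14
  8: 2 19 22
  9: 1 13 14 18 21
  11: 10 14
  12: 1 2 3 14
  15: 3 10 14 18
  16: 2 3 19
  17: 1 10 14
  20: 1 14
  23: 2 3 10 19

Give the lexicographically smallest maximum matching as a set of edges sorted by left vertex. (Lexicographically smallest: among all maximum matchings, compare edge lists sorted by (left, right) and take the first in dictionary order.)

Lex-smallest maximum matching: {(0,1), (6,4), (7,3), (8,22), (9,13), (11,10), (12,2), (15,18), (16,19), (17,14)}

|M| = 10 (so the lex-smallest maximum matching has 10 edges)
process left vertices in ascending order; for each, take the smallest-labelled available neighbour that still permits 10 edges overall, or leave it unmatched if none does
lex-smallest matching: {0-1, 6-4, 7-3, 8-22, 9-13, 11-10, 12-2, 15-18, 16-19, 17-14}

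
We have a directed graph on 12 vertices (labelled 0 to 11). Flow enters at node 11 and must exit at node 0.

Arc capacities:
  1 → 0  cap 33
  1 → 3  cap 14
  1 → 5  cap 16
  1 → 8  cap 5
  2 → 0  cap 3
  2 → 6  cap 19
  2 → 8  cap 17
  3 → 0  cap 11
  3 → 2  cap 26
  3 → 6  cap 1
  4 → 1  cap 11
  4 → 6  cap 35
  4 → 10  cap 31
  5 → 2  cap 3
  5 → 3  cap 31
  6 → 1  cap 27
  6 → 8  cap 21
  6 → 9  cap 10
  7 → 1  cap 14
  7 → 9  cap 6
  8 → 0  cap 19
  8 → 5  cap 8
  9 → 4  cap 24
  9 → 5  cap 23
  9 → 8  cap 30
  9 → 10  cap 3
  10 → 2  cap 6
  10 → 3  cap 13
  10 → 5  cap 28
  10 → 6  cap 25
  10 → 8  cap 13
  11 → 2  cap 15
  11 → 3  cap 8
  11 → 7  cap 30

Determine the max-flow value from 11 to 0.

Maximum flow value: 43

augment #1: 11→2→0 bottleneck 3, total now 3
augment #2: 11→3→0 bottleneck 8, total now 11
augment #3: 11→2→8→0 bottleneck 12, total now 23
augment #4: 11→7→1→0 bottleneck 14, total now 37
augment #5: 11→7→9→8→0 bottleneck 6, total now 43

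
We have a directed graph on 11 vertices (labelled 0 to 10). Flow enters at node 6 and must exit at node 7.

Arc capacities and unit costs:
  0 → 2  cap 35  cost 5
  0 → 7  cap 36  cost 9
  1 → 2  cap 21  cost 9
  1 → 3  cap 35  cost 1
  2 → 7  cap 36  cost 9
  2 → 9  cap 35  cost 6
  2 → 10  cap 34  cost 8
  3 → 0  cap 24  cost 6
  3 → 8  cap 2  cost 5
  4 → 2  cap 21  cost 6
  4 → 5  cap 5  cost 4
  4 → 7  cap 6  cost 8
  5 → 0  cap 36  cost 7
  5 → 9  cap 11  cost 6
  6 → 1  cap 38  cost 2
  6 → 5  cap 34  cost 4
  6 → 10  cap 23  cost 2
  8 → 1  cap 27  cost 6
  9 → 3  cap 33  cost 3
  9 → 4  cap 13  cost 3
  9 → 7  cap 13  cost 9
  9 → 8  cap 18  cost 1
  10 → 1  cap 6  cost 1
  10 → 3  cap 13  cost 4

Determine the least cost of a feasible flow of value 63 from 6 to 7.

shortest-cost path #1: 6→1→3→0→7 push 24 @ unit cost 18 (adds 432)
shortest-cost path #2: 6→5→9→7 push 11 @ unit cost 19 (adds 209)
shortest-cost path #3: 6→1→2→7 push 14 @ unit cost 20 (adds 280)
shortest-cost path #4: 6→5→0→7 push 12 @ unit cost 20 (adds 240)
shortest-cost path #5: 6→10→1→2→7 push 2 @ unit cost 21 (adds 42)
total cost = 1203

Minimum cost for 63 units: 1203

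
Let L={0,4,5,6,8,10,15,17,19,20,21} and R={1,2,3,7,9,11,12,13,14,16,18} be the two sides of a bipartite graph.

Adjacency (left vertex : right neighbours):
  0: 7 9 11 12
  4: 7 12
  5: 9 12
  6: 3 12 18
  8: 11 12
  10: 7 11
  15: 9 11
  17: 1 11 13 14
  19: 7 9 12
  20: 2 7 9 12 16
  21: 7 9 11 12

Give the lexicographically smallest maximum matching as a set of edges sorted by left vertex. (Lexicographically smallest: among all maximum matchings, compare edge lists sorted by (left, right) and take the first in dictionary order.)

|M| = 7 (so the lex-smallest maximum matching has 7 edges)
process left vertices in ascending order; for each, take the smallest-labelled available neighbour that still permits 7 edges overall, or leave it unmatched if none does
lex-smallest matching: {0-7, 4-12, 5-9, 6-3, 8-11, 17-1, 20-2}

Lex-smallest maximum matching: {(0,7), (4,12), (5,9), (6,3), (8,11), (17,1), (20,2)}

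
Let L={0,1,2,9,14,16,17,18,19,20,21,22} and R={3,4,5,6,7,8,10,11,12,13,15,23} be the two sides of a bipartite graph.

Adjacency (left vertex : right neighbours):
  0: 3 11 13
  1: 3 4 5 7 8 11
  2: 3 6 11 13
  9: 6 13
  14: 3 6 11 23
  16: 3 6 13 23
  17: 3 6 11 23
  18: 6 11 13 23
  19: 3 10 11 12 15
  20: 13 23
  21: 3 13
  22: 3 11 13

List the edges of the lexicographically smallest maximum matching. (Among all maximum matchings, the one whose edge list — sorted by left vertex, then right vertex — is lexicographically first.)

|M| = 7 (so the lex-smallest maximum matching has 7 edges)
process left vertices in ascending order; for each, take the smallest-labelled available neighbour that still permits 7 edges overall, or leave it unmatched if none does
lex-smallest matching: {0-3, 1-4, 2-6, 9-13, 14-11, 16-23, 19-10}

Lex-smallest maximum matching: {(0,3), (1,4), (2,6), (9,13), (14,11), (16,23), (19,10)}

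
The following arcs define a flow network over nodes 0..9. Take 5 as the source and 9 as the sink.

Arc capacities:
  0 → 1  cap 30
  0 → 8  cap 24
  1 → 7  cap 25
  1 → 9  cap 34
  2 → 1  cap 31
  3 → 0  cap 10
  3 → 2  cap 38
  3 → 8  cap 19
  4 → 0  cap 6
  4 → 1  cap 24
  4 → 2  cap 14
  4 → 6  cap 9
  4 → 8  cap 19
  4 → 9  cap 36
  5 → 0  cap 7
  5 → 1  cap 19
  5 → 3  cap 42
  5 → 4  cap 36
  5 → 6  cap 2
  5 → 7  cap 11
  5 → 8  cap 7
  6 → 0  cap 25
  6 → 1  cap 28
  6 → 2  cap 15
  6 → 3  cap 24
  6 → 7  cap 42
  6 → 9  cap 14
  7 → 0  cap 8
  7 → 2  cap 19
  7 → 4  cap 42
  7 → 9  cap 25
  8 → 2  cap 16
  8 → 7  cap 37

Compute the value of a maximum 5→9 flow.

augment #1: 5→1→9 bottleneck 19, total now 19
augment #2: 5→4→9 bottleneck 36, total now 55
augment #3: 5→6→9 bottleneck 2, total now 57
augment #4: 5→7→9 bottleneck 11, total now 68
augment #5: 5→0→1→9 bottleneck 7, total now 75
augment #6: 5→8→7→9 bottleneck 7, total now 82
augment #7: 5→3→0→1→9 bottleneck 8, total now 90
augment #8: 5→3→8→7→9 bottleneck 7, total now 97
augment #9: 5→3→8→7→4→6→9 bottleneck 9, total now 106

Maximum flow value: 106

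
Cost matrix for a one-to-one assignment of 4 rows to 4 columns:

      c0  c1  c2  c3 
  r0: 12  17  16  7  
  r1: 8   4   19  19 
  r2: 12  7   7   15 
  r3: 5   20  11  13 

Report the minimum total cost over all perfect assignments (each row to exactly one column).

Minimum assignment cost: 23

optimal assignment: row0→col3 (cost 7), row1→col1 (cost 4), row2→col2 (cost 7), row3→col0 (cost 5)
total = 7 + 4 + 7 + 5 = 23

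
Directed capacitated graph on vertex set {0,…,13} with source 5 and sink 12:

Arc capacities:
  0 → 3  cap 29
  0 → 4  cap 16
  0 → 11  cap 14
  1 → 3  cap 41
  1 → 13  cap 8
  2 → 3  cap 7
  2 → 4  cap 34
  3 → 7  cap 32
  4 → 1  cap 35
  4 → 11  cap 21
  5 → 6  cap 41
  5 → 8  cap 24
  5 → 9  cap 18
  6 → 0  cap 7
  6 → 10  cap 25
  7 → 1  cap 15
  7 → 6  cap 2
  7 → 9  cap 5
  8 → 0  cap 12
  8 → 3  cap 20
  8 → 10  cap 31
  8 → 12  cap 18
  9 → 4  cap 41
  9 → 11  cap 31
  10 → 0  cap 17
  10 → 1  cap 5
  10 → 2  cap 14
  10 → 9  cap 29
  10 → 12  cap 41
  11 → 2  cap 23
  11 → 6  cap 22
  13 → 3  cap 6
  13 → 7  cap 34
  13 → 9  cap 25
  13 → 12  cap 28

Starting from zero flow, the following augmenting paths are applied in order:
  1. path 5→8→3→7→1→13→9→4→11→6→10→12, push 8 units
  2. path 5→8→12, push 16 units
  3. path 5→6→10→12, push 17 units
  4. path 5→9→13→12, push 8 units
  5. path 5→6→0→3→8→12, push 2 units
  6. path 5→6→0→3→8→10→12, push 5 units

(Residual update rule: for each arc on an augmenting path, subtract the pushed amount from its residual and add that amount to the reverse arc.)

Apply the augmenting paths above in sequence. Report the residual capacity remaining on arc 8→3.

Residual capacity of (8,3): 19

after path 1 (5→8→3→7→1→13→9→4→11→6→10→12, push 8): res(8,3)=12
after path 2 (5→8→12, push 16): res(8,3)=12
after path 3 (5→6→10→12, push 17): res(8,3)=12
after path 4 (5→9→13→12, push 8): res(8,3)=12
after path 5 (5→6→0→3→8→12, push 2): res(8,3)=14
after path 6 (5→6→0→3→8→10→12, push 5): res(8,3)=19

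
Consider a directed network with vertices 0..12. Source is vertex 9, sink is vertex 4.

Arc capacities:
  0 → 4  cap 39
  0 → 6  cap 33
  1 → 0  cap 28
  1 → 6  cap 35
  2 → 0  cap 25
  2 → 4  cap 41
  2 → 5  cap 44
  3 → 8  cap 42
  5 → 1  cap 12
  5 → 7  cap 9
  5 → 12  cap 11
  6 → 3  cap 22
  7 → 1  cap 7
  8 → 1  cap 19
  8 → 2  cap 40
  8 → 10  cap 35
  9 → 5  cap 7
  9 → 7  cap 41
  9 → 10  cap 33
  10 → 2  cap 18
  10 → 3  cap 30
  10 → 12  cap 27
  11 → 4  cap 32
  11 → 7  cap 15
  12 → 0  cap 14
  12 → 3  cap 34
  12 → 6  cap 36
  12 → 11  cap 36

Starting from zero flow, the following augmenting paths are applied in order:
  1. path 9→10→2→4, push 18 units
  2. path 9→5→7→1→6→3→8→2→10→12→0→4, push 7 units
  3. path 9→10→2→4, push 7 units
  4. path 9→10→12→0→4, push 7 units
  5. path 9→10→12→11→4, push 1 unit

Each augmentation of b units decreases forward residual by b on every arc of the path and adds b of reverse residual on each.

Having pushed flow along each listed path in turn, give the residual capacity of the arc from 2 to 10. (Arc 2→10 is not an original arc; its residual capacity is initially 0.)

Residual capacity of (2,10): 18

after path 1 (9→10→2→4, push 18): res(2,10)=18
after path 2 (9→5→7→1→6→3→8→2→10→12→0→4, push 7): res(2,10)=11
after path 3 (9→10→2→4, push 7): res(2,10)=18
after path 4 (9→10→12→0→4, push 7): res(2,10)=18
after path 5 (9→10→12→11→4, push 1): res(2,10)=18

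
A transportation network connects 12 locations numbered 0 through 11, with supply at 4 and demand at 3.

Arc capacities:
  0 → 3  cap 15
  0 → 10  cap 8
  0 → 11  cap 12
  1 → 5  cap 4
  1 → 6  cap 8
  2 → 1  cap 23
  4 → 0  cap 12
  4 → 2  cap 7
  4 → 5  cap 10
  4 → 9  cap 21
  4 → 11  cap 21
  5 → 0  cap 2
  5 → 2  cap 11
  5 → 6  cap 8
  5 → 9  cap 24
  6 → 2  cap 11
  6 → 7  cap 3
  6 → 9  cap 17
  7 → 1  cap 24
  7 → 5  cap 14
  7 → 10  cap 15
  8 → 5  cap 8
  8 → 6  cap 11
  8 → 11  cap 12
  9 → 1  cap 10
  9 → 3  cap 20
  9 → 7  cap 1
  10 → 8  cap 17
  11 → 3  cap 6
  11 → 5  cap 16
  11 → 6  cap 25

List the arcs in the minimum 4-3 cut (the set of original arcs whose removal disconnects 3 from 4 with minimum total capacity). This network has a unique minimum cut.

Min-cut arcs: {(4,0), (5,0), (9,3), (11,3)} (total capacity 40)

augment #1: 4→0→3 push 12
augment #2: 4→9→3 push 20
augment #3: 4→11→3 push 6
augment #4: 4→5→0→3 push 2
max flow = 40; residual-reachable set from 4 gives S-side
cut edges (S→T): {(4,0), (5,0), (9,3), (11,3)} total cap 40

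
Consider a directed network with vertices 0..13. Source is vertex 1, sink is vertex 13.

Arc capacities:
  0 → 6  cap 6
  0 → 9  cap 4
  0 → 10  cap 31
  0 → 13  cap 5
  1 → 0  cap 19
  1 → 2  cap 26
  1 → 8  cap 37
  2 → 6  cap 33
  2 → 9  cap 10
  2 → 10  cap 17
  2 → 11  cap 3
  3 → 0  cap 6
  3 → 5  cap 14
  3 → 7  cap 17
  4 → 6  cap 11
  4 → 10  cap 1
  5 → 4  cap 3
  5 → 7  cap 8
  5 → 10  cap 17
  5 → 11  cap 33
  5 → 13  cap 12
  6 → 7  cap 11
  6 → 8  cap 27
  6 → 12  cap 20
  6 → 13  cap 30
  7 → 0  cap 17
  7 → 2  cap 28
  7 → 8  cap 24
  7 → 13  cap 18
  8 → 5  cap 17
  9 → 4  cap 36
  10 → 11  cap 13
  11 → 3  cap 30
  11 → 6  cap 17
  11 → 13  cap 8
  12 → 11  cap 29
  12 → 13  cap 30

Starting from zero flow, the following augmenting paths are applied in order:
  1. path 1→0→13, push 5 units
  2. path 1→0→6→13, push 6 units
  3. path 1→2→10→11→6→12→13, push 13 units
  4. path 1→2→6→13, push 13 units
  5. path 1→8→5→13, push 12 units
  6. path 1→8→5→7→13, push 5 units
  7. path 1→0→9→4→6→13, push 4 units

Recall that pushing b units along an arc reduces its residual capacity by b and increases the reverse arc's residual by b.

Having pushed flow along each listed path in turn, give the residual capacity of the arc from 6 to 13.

after path 1 (1→0→13, push 5): res(6,13)=30
after path 2 (1→0→6→13, push 6): res(6,13)=24
after path 3 (1→2→10→11→6→12→13, push 13): res(6,13)=24
after path 4 (1→2→6→13, push 13): res(6,13)=11
after path 5 (1→8→5→13, push 12): res(6,13)=11
after path 6 (1→8→5→7→13, push 5): res(6,13)=11
after path 7 (1→0→9→4→6→13, push 4): res(6,13)=7

Residual capacity of (6,13): 7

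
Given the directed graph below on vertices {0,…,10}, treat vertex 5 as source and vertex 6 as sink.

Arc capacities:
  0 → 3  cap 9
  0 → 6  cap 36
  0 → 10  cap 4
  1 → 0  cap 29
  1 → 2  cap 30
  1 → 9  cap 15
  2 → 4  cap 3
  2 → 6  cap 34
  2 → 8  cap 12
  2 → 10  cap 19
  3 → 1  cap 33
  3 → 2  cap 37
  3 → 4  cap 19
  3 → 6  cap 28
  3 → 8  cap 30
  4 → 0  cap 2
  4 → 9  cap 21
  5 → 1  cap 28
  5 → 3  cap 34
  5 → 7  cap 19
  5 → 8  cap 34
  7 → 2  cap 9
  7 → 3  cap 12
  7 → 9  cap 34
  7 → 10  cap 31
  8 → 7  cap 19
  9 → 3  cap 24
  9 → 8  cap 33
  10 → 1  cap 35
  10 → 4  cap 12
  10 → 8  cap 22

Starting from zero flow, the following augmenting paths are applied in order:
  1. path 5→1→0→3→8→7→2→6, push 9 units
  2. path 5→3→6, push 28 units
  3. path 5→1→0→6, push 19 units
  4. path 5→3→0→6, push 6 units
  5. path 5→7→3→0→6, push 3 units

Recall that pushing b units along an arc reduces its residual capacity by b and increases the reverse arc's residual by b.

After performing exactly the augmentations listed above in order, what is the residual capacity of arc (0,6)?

Residual capacity of (0,6): 8

after path 1 (5→1→0→3→8→7→2→6, push 9): res(0,6)=36
after path 2 (5→3→6, push 28): res(0,6)=36
after path 3 (5→1→0→6, push 19): res(0,6)=17
after path 4 (5→3→0→6, push 6): res(0,6)=11
after path 5 (5→7→3→0→6, push 3): res(0,6)=8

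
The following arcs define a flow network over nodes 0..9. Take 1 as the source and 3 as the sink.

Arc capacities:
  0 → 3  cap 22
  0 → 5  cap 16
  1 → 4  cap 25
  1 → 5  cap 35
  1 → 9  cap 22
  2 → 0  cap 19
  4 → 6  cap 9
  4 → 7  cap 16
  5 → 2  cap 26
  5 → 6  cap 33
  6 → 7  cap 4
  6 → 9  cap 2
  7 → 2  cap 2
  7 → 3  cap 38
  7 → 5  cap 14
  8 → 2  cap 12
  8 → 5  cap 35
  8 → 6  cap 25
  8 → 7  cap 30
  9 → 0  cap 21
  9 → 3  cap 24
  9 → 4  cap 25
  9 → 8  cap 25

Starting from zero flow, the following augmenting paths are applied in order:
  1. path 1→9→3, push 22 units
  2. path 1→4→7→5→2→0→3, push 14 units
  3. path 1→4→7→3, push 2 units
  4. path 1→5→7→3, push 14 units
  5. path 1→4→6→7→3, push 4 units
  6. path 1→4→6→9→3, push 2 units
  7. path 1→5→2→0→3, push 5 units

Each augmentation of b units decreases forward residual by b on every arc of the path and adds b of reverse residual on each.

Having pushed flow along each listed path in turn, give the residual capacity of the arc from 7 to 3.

after path 1 (1→9→3, push 22): res(7,3)=38
after path 2 (1→4→7→5→2→0→3, push 14): res(7,3)=38
after path 3 (1→4→7→3, push 2): res(7,3)=36
after path 4 (1→5→7→3, push 14): res(7,3)=22
after path 5 (1→4→6→7→3, push 4): res(7,3)=18
after path 6 (1→4→6→9→3, push 2): res(7,3)=18
after path 7 (1→5→2→0→3, push 5): res(7,3)=18

Residual capacity of (7,3): 18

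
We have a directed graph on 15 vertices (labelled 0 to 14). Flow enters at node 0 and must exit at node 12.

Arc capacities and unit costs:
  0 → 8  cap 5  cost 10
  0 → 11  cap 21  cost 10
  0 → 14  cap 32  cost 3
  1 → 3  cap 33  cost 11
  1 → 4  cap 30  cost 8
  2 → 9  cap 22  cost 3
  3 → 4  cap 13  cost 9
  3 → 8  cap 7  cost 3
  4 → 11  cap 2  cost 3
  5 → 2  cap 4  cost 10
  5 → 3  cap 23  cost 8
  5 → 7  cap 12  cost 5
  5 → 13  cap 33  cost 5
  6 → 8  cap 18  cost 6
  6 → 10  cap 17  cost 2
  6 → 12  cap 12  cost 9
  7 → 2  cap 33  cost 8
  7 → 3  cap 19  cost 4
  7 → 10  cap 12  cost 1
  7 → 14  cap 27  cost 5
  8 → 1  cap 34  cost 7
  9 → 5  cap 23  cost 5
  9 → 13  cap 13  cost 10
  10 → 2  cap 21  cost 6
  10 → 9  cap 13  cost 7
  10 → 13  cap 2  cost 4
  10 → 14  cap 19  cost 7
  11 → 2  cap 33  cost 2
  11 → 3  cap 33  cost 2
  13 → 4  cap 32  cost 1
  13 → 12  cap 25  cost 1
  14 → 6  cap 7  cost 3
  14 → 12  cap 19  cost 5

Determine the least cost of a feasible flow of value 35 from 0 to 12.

Minimum cost for 35 units: 487

shortest-cost path #1: 0→14→12 push 19 @ unit cost 8 (adds 152)
shortest-cost path #2: 0→14→6→10→13→12 push 2 @ unit cost 13 (adds 26)
shortest-cost path #3: 0→14→6→12 push 5 @ unit cost 15 (adds 75)
shortest-cost path #4: 0→11→2→9→13→12 push 9 @ unit cost 26 (adds 234)
total cost = 487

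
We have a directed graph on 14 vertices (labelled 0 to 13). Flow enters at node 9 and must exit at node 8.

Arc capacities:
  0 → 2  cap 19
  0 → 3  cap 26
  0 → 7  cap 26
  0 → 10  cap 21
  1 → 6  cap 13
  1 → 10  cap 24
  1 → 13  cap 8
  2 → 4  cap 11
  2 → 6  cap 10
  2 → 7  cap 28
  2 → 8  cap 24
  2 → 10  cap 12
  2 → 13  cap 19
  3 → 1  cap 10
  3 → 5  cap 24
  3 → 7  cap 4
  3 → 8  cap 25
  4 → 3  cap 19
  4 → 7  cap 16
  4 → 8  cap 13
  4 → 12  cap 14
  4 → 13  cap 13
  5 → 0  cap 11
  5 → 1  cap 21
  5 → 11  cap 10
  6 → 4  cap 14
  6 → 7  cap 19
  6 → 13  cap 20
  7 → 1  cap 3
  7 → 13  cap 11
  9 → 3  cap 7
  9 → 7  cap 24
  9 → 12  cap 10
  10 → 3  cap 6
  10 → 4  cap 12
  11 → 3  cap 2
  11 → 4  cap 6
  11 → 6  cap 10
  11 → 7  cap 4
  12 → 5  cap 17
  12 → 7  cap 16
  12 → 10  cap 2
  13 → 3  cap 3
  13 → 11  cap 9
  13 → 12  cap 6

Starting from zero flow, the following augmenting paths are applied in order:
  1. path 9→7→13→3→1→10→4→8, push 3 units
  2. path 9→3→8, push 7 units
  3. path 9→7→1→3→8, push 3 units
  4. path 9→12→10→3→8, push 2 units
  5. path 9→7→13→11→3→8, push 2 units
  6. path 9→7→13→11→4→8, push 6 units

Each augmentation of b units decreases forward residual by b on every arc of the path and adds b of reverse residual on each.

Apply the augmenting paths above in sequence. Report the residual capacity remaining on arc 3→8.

Residual capacity of (3,8): 11

after path 1 (9→7→13→3→1→10→4→8, push 3): res(3,8)=25
after path 2 (9→3→8, push 7): res(3,8)=18
after path 3 (9→7→1→3→8, push 3): res(3,8)=15
after path 4 (9→12→10→3→8, push 2): res(3,8)=13
after path 5 (9→7→13→11→3→8, push 2): res(3,8)=11
after path 6 (9→7→13→11→4→8, push 6): res(3,8)=11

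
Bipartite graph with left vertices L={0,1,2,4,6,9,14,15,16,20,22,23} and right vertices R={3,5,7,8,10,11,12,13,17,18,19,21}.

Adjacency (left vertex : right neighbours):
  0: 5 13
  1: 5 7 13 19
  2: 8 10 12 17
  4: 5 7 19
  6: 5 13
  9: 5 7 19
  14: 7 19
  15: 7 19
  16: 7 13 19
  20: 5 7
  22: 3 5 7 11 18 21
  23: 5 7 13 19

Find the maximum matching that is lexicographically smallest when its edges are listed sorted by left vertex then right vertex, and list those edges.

|M| = 6 (so the lex-smallest maximum matching has 6 edges)
process left vertices in ascending order; for each, take the smallest-labelled available neighbour that still permits 6 edges overall, or leave it unmatched if none does
lex-smallest matching: {0-5, 1-7, 2-8, 4-19, 6-13, 22-3}

Lex-smallest maximum matching: {(0,5), (1,7), (2,8), (4,19), (6,13), (22,3)}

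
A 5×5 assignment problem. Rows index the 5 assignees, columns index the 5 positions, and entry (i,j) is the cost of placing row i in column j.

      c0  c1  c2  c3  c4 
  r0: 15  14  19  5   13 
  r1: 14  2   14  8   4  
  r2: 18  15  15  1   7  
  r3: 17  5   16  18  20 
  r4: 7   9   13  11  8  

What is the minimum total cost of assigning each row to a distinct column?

Minimum assignment cost: 36

one of 2 optimal assignments: row0→col2 (cost 19), row1→col4 (cost 4), row2→col3 (cost 1), row3→col1 (cost 5), row4→col0 (cost 7)
total = 19 + 4 + 1 + 5 + 7 = 36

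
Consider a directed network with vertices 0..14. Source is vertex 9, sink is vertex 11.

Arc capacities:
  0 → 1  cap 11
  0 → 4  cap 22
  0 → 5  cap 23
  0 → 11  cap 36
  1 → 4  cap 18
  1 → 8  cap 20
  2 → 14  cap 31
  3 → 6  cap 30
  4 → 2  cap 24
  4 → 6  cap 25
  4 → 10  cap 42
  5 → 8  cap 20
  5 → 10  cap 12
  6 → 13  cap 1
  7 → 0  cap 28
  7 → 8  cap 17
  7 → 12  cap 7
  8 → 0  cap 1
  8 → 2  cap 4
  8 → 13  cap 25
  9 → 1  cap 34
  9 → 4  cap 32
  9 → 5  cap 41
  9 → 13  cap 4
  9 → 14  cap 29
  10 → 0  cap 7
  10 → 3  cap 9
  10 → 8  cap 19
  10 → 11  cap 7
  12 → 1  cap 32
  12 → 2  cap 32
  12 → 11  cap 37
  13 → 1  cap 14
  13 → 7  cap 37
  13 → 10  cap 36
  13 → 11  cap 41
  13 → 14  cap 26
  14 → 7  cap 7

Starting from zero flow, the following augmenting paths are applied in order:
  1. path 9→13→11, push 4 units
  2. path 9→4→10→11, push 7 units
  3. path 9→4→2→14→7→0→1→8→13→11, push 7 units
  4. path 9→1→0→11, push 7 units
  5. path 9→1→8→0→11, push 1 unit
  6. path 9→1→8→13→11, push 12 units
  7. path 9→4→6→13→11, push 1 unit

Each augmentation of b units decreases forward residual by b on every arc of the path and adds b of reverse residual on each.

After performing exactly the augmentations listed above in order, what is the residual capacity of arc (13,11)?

after path 1 (9→13→11, push 4): res(13,11)=37
after path 2 (9→4→10→11, push 7): res(13,11)=37
after path 3 (9→4→2→14→7→0→1→8→13→11, push 7): res(13,11)=30
after path 4 (9→1→0→11, push 7): res(13,11)=30
after path 5 (9→1→8→0→11, push 1): res(13,11)=30
after path 6 (9→1→8→13→11, push 12): res(13,11)=18
after path 7 (9→4→6→13→11, push 1): res(13,11)=17

Residual capacity of (13,11): 17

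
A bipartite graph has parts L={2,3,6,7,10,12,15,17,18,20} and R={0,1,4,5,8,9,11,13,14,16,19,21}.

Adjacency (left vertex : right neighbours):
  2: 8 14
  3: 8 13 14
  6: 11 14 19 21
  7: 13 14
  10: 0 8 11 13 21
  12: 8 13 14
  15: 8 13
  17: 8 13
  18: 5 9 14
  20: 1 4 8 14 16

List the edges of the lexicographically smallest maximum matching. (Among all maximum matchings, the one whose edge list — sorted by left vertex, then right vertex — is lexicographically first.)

|M| = 7 (so the lex-smallest maximum matching has 7 edges)
process left vertices in ascending order; for each, take the smallest-labelled available neighbour that still permits 7 edges overall, or leave it unmatched if none does
lex-smallest matching: {2-8, 3-13, 6-11, 7-14, 10-0, 18-5, 20-1}

Lex-smallest maximum matching: {(2,8), (3,13), (6,11), (7,14), (10,0), (18,5), (20,1)}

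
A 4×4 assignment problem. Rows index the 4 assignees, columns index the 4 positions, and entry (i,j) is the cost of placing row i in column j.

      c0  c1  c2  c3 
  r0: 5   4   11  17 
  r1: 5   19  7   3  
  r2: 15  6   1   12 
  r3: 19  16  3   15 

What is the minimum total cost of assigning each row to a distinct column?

Minimum assignment cost: 17

optimal assignment: row0→col0 (cost 5), row1→col3 (cost 3), row2→col1 (cost 6), row3→col2 (cost 3)
total = 5 + 3 + 6 + 3 = 17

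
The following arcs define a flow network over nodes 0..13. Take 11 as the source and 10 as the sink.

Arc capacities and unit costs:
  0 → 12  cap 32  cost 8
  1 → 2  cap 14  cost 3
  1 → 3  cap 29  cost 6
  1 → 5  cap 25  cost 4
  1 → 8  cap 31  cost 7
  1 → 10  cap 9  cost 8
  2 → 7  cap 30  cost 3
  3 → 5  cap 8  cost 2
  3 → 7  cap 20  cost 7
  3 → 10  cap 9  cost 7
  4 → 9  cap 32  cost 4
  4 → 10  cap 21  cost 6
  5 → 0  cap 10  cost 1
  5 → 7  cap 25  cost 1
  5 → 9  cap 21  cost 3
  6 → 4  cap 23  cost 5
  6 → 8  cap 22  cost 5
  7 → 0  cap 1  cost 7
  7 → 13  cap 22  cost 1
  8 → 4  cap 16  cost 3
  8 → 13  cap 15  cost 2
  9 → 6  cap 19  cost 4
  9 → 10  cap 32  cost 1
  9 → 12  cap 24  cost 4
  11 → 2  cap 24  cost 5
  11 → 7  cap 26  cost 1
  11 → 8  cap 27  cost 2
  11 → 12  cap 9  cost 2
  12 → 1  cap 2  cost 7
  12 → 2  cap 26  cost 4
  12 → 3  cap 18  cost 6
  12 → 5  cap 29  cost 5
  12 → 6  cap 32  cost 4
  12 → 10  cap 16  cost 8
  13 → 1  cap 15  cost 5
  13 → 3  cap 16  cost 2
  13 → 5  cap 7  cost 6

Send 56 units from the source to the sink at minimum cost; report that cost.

Minimum cost for 56 units: 640

shortest-cost path #1: 11→12→10 push 9 @ unit cost 10 (adds 90)
shortest-cost path #2: 11→8→4→9→10 push 16 @ unit cost 10 (adds 160)
shortest-cost path #3: 11→7→13→3→5→9→10 push 8 @ unit cost 10 (adds 80)
shortest-cost path #4: 11→7→13→3→10 push 8 @ unit cost 11 (adds 88)
shortest-cost path #5: 11→7→13→5→9→10 push 6 @ unit cost 12 (adds 72)
shortest-cost path #6: 11→8→13→5→9→10 push 1 @ unit cost 14 (adds 14)
shortest-cost path #7: 11→8→13→1→10 push 8 @ unit cost 17 (adds 136)
total cost = 640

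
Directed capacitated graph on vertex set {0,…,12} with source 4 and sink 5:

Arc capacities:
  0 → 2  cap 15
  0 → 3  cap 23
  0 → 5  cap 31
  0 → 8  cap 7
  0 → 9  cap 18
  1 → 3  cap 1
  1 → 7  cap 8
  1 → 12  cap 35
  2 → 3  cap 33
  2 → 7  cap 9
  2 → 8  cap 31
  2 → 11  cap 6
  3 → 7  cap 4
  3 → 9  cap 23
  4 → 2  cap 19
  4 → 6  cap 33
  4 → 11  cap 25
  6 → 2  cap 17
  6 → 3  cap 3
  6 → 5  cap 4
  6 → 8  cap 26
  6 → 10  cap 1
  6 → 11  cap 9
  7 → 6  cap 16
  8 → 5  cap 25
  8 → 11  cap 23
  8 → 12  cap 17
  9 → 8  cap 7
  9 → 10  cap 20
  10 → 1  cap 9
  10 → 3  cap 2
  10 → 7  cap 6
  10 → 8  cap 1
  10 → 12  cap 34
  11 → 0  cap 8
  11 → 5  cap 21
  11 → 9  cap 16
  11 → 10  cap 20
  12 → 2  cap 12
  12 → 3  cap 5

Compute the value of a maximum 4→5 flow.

Maximum flow value: 58

augment #1: 4→6→5 bottleneck 4, total now 4
augment #2: 4→11→5 bottleneck 21, total now 25
augment #3: 4→2→8→5 bottleneck 19, total now 44
augment #4: 4→6→8→5 bottleneck 6, total now 50
augment #5: 4→11→0→5 bottleneck 4, total now 54
augment #6: 4→6→11→0→5 bottleneck 4, total now 58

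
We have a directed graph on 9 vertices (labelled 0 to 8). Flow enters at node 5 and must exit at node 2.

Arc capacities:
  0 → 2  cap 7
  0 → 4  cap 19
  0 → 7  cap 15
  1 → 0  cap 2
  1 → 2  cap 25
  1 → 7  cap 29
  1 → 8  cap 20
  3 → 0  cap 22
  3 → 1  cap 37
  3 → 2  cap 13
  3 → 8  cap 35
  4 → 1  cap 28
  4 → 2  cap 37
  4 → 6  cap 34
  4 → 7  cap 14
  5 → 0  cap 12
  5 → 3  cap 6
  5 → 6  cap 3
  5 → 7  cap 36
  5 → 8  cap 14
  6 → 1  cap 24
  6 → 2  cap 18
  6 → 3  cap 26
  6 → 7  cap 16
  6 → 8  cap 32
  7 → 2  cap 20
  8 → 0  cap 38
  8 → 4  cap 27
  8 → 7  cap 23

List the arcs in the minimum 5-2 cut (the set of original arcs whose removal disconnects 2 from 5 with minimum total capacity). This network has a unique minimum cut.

Min-cut arcs: {(5,0), (5,3), (5,6), (5,8), (7,2)} (total capacity 55)

augment #1: 5→0→2 push 7
augment #2: 5→3→2 push 6
augment #3: 5→6→2 push 3
augment #4: 5→7→2 push 20
augment #5: 5→0→4→2 push 5
augment #6: 5→8→4→2 push 14
max flow = 55; residual-reachable set from 5 gives S-side
cut edges (S→T): {(5,0), (5,3), (5,6), (5,8), (7,2)} total cap 55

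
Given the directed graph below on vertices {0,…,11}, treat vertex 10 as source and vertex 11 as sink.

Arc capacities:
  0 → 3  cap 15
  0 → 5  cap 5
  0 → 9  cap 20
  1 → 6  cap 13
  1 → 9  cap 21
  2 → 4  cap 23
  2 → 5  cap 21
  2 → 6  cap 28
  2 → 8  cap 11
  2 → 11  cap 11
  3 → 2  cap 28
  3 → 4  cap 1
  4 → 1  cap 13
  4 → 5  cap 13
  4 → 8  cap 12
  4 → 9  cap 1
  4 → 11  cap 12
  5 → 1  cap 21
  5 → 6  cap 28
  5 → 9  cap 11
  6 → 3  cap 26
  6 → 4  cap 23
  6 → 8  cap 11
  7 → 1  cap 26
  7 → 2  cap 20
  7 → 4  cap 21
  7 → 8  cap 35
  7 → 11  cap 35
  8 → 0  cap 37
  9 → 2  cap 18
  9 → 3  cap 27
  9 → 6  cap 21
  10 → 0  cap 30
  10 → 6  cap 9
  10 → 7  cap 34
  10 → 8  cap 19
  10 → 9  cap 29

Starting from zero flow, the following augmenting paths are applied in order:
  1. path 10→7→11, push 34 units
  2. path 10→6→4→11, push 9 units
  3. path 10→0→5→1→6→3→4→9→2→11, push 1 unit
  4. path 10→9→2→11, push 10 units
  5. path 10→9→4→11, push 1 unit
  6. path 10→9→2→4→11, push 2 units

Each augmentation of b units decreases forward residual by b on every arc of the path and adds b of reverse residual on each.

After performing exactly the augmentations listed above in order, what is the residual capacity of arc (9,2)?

Residual capacity of (9,2): 5

after path 1 (10→7→11, push 34): res(9,2)=18
after path 2 (10→6→4→11, push 9): res(9,2)=18
after path 3 (10→0→5→1→6→3→4→9→2→11, push 1): res(9,2)=17
after path 4 (10→9→2→11, push 10): res(9,2)=7
after path 5 (10→9→4→11, push 1): res(9,2)=7
after path 6 (10→9→2→4→11, push 2): res(9,2)=5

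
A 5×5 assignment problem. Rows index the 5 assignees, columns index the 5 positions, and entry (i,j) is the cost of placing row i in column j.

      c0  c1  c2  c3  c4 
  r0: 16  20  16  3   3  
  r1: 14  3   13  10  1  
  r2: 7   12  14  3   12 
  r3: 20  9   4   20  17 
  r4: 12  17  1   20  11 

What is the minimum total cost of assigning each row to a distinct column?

Minimum assignment cost: 21

optimal assignment: row0→col3 (cost 3), row1→col4 (cost 1), row2→col0 (cost 7), row3→col1 (cost 9), row4→col2 (cost 1)
total = 3 + 1 + 7 + 9 + 1 = 21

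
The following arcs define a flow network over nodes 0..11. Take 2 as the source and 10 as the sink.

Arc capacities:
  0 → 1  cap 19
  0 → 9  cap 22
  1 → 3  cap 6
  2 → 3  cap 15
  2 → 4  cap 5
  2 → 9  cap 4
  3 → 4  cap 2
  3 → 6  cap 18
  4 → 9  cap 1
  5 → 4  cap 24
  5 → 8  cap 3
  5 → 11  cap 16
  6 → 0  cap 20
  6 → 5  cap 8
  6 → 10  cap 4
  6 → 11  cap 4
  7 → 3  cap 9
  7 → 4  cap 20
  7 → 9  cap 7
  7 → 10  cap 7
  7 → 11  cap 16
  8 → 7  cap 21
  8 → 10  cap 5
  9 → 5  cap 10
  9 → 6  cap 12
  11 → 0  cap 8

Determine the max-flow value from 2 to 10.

augment #1: 2→3→6→10 bottleneck 4, total now 4
augment #2: 2→9→5→8→10 bottleneck 3, total now 7

Maximum flow value: 7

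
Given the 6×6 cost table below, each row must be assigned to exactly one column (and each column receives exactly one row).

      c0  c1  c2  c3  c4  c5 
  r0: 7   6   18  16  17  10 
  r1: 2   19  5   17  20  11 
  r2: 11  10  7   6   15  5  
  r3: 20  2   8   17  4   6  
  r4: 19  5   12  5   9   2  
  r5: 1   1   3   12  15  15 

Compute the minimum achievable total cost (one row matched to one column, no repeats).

Minimum assignment cost: 23

optimal assignment: row0→col1 (cost 6), row1→col0 (cost 2), row2→col3 (cost 6), row3→col4 (cost 4), row4→col5 (cost 2), row5→col2 (cost 3)
total = 6 + 2 + 6 + 4 + 2 + 3 = 23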